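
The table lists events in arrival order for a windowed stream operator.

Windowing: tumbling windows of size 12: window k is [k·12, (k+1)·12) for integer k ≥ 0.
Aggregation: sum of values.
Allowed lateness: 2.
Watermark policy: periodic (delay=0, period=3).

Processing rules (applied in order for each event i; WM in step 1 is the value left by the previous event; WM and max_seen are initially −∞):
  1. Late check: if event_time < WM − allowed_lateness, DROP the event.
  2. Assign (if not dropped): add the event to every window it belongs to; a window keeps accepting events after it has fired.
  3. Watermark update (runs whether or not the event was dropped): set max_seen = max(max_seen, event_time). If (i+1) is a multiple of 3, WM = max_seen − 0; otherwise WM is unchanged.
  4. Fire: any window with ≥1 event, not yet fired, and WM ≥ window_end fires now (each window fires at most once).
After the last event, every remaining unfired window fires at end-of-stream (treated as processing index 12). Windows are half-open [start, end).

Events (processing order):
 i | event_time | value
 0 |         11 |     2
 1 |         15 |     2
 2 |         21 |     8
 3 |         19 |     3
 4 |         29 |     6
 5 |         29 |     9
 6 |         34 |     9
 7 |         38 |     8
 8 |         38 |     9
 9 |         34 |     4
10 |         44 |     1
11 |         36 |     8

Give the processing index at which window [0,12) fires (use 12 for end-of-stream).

2

i=0 t=11 v=2: → [0,12); WM=−∞
i=1 t=15 v=2: → [12,24); WM=−∞
i=2 t=21 v=8: → [12,24); WM=21; [0,12) fires=2
i=3 t=19 v=3: → [12,24); WM=21
i=4 t=29 v=6: → [24,36); WM=21
i=5 t=29 v=9: → [24,36); WM=29; [12,24) fires=13
i=6 t=34 v=9: → [24,36); WM=29
i=7 t=38 v=8: → [36,48); WM=29
i=8 t=38 v=9: → [36,48); WM=38; [24,36) fires=24
i=9 t=34 v=4: DROP (t<38-2); WM=38
i=10 t=44 v=1: → [36,48); WM=38
i=11 t=36 v=8: → [36,48); WM=44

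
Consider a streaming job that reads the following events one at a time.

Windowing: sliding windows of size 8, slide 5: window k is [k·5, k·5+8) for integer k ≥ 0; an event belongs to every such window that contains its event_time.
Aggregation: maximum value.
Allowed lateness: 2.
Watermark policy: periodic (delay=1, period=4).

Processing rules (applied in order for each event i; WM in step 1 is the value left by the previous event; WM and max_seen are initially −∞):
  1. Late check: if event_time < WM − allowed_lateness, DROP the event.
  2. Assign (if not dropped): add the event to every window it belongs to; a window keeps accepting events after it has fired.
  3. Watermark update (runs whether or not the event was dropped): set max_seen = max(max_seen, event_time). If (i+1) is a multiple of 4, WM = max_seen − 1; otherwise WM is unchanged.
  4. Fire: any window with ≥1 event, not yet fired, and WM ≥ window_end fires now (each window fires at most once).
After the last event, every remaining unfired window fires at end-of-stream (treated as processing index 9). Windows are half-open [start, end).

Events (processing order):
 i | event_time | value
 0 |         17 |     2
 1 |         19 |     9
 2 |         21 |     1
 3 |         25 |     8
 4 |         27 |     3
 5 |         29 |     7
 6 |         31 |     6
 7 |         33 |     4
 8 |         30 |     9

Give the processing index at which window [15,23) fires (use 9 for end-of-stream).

3

i=0 t=17 v=2: → [15,23),[10,18); WM=−∞
i=1 t=19 v=9: → [15,23); WM=−∞
i=2 t=21 v=1: → [20,28),[15,23); WM=−∞
i=3 t=25 v=8: → [25,33),[20,28); WM=24; [10,18) fires=2 [15,23) fires=9
i=4 t=27 v=3: → [25,33),[20,28); WM=24
i=5 t=29 v=7: → [25,33); WM=24
i=6 t=31 v=6: → [30,38),[25,33); WM=24
i=7 t=33 v=4: → [30,38); WM=32; [20,28) fires=8
i=8 t=30 v=9: → [30,38),[25,33); WM=32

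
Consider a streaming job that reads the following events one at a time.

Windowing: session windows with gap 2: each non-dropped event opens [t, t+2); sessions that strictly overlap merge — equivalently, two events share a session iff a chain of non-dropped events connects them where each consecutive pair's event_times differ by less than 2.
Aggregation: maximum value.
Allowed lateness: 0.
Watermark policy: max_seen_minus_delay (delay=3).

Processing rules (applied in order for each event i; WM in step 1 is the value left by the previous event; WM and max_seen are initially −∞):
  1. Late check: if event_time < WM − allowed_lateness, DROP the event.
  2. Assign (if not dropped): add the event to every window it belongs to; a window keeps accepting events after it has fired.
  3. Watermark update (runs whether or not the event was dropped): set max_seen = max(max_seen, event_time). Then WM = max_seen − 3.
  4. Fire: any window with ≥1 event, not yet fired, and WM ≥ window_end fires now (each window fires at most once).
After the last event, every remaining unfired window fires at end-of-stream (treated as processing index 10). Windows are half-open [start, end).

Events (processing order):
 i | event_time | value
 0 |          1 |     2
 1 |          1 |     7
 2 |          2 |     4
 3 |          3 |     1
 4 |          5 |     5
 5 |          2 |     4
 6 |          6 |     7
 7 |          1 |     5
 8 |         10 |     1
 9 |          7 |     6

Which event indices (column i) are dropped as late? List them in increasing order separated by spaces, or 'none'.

i=0 t=1 v=2: → [1,3); WM=-2
i=1 t=1 v=7: → [1,3); WM=-2
i=2 t=2 v=4: → [1,4); WM=-1
i=3 t=3 v=1: → [1,5); WM=0
i=4 t=5 v=5: → [5,7); WM=2
i=5 t=2 v=4: → [1,5); WM=2
i=6 t=6 v=7: → [5,8); WM=3
i=7 t=1 v=5: DROP (t<3-0); WM=3
i=8 t=10 v=1: → [10,12); WM=7
i=9 t=7 v=6: → [5,9); WM=7

7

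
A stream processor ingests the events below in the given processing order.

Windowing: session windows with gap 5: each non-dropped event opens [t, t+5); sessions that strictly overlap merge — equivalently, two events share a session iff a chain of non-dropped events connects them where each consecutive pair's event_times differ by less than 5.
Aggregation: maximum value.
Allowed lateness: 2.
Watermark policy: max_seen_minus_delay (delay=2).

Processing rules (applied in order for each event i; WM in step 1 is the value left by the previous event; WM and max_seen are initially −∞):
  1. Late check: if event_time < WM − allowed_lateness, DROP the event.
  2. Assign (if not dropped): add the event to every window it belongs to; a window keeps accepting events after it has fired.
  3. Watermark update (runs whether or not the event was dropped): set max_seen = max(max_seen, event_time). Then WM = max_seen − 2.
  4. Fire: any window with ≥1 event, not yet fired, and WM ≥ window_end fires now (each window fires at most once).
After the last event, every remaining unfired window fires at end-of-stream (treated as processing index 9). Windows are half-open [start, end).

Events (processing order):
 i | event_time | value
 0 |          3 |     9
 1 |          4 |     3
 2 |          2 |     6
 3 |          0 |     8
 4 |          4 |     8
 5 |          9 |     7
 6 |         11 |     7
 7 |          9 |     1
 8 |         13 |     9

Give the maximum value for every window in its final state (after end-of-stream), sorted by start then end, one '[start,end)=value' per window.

[0,9)=9 [9,18)=9

i=0 t=3 v=9: → [3,8); WM=1
i=1 t=4 v=3: → [3,9); WM=2
i=2 t=2 v=6: → [2,9); WM=2
i=3 t=0 v=8: → [0,9); WM=2
i=4 t=4 v=8: → [0,9); WM=2
i=5 t=9 v=7: → [9,14); WM=7
i=6 t=11 v=7: → [9,16); WM=9
i=7 t=9 v=1: → [9,16); WM=9
i=8 t=13 v=9: → [9,18); WM=11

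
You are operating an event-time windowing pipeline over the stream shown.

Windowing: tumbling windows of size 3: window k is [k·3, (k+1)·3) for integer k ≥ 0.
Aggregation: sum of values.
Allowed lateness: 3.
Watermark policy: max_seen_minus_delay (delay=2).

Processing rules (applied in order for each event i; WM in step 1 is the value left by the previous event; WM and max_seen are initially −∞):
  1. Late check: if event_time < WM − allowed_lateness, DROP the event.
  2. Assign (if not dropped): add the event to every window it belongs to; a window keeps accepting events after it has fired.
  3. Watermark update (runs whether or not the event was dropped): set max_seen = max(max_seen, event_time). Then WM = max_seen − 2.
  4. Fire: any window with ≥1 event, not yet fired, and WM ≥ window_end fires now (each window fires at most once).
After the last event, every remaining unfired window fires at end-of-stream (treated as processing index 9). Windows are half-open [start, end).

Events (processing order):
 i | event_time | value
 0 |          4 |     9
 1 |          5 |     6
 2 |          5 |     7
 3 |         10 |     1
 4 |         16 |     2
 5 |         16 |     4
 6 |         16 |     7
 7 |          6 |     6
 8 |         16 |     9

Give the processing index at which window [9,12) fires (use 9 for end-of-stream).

i=0 t=4 v=9: → [3,6); WM=2
i=1 t=5 v=6: → [3,6); WM=3
i=2 t=5 v=7: → [3,6); WM=3
i=3 t=10 v=1: → [9,12); WM=8; [3,6) fires=22
i=4 t=16 v=2: → [15,18); WM=14; [9,12) fires=1
i=5 t=16 v=4: → [15,18); WM=14
i=6 t=16 v=7: → [15,18); WM=14
i=7 t=6 v=6: DROP (t<14-3); WM=14
i=8 t=16 v=9: → [15,18); WM=14

4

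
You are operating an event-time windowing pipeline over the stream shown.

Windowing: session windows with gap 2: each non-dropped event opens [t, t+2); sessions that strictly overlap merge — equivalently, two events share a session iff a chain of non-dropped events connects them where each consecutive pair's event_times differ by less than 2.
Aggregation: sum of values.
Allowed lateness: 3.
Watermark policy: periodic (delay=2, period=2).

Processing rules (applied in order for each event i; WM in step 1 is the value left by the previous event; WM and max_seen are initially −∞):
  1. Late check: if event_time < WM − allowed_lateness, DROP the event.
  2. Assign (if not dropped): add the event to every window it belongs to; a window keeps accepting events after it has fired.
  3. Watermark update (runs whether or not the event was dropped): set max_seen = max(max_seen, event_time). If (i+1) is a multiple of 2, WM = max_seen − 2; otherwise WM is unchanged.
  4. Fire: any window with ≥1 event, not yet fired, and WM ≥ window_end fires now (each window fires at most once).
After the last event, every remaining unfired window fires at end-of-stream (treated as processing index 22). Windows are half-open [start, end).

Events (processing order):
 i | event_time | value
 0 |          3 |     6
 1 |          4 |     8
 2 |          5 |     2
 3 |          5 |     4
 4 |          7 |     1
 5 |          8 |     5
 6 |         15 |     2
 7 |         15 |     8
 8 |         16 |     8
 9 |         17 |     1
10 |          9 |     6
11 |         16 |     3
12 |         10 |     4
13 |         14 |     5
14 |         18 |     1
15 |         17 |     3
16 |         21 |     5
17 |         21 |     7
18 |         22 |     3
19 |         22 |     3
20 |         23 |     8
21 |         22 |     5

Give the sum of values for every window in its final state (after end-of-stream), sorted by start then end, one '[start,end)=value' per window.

i=0 t=3 v=6: → [3,5); WM=−∞
i=1 t=4 v=8: → [3,6); WM=2
i=2 t=5 v=2: → [3,7); WM=2
i=3 t=5 v=4: → [3,7); WM=3
i=4 t=7 v=1: → [7,9); WM=3
i=5 t=8 v=5: → [7,10); WM=6
i=6 t=15 v=2: → [15,17); WM=6
i=7 t=15 v=8: → [15,17); WM=13
i=8 t=16 v=8: → [15,18); WM=13
i=9 t=17 v=1: → [15,19); WM=15
i=10 t=9 v=6: DROP (t<15-3); WM=15
i=11 t=16 v=3: → [15,19); WM=15
i=12 t=10 v=4: DROP (t<15-3); WM=15
i=13 t=14 v=5: → [14,19); WM=15
i=14 t=18 v=1: → [14,20); WM=15
i=15 t=17 v=3: → [14,20); WM=16
i=16 t=21 v=5: → [21,23); WM=16
i=17 t=21 v=7: → [21,23); WM=19
i=18 t=22 v=3: → [21,24); WM=19
i=19 t=22 v=3: → [21,24); WM=20
i=20 t=23 v=8: → [21,25); WM=20
i=21 t=22 v=5: → [21,25); WM=21

[3,7)=20 [7,10)=6 [14,20)=31 [21,25)=31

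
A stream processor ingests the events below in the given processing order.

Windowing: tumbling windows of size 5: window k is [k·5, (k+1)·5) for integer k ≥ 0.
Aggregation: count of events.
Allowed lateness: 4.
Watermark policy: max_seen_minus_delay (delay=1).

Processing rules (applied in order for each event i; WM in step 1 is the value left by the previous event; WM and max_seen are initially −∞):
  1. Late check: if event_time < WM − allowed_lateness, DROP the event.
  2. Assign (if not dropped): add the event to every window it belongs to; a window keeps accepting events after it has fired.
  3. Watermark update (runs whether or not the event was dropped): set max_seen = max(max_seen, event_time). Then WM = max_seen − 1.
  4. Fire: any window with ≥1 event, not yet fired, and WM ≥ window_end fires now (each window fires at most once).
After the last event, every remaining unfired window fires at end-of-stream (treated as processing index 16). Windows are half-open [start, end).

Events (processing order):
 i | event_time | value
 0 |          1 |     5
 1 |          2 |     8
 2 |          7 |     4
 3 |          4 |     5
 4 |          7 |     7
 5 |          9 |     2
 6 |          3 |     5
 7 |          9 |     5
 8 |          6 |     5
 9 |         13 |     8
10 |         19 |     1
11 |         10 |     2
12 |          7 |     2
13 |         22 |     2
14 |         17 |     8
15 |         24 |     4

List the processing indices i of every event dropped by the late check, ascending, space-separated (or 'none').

i=0 t=1 v=5: → [0,5); WM=0
i=1 t=2 v=8: → [0,5); WM=1
i=2 t=7 v=4: → [5,10); WM=6; [0,5) fires=2
i=3 t=4 v=5: → [0,5); WM=6
i=4 t=7 v=7: → [5,10); WM=6
i=5 t=9 v=2: → [5,10); WM=8
i=6 t=3 v=5: DROP (t<8-4); WM=8
i=7 t=9 v=5: → [5,10); WM=8
i=8 t=6 v=5: → [5,10); WM=8
i=9 t=13 v=8: → [10,15); WM=12; [5,10) fires=5
i=10 t=19 v=1: → [15,20); WM=18; [10,15) fires=1
i=11 t=10 v=2: DROP (t<18-4); WM=18
i=12 t=7 v=2: DROP (t<18-4); WM=18
i=13 t=22 v=2: → [20,25); WM=21; [15,20) fires=1
i=14 t=17 v=8: → [15,20); WM=21
i=15 t=24 v=4: → [20,25); WM=23

6 11 12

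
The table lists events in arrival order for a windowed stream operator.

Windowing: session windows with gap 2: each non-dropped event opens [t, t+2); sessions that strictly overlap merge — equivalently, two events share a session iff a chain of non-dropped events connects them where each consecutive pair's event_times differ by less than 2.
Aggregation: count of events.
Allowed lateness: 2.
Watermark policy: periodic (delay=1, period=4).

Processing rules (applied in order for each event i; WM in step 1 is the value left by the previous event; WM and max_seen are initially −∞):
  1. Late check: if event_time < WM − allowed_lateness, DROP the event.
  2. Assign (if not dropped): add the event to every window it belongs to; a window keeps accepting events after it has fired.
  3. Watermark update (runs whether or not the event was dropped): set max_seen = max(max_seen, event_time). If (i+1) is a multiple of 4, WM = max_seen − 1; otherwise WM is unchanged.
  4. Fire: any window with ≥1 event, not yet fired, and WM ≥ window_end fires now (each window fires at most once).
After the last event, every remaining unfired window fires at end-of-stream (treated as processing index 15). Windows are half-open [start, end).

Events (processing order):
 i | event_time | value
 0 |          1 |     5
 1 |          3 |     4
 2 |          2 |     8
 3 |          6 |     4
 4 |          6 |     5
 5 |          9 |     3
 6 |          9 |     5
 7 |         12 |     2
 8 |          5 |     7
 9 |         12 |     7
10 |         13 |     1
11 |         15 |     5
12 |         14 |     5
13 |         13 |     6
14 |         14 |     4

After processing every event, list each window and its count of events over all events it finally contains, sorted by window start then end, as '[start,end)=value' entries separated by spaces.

i=0 t=1 v=5: → [1,3); WM=−∞
i=1 t=3 v=4: → [3,5); WM=−∞
i=2 t=2 v=8: → [1,5); WM=−∞
i=3 t=6 v=4: → [6,8); WM=5
i=4 t=6 v=5: → [6,8); WM=5
i=5 t=9 v=3: → [9,11); WM=5
i=6 t=9 v=5: → [9,11); WM=5
i=7 t=12 v=2: → [12,14); WM=11
i=8 t=5 v=7: DROP (t<11-2); WM=11
i=9 t=12 v=7: → [12,14); WM=11
i=10 t=13 v=1: → [12,15); WM=11
i=11 t=15 v=5: → [15,17); WM=14
i=12 t=14 v=5: → [12,17); WM=14
i=13 t=13 v=6: → [12,17); WM=14
i=14 t=14 v=4: → [12,17); WM=14

[1,5)=3 [6,8)=2 [9,11)=2 [12,17)=7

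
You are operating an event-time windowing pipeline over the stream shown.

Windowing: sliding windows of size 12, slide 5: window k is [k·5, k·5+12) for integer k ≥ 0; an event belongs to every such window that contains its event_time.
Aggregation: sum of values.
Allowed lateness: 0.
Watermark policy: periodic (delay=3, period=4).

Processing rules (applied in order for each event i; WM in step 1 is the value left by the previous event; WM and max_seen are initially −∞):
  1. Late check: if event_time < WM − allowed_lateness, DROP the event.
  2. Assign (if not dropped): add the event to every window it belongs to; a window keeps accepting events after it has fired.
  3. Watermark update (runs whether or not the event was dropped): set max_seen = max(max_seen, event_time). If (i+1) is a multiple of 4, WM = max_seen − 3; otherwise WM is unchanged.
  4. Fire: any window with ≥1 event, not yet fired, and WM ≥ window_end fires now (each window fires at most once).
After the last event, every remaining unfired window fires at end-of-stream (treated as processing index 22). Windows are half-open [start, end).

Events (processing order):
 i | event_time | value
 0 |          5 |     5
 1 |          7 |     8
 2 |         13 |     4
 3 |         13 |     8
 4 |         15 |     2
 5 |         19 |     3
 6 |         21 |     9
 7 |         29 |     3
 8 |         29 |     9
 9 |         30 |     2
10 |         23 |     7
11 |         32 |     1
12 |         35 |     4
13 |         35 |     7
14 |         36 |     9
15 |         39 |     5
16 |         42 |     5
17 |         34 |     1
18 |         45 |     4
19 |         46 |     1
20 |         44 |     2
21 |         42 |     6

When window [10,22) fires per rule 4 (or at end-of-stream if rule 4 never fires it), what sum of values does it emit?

i=0 t=5 v=5: → [5,17),[0,12); WM=−∞
i=1 t=7 v=8: → [5,17),[0,12); WM=−∞
i=2 t=13 v=4: → [10,22),[5,17); WM=−∞
i=3 t=13 v=8: → [10,22),[5,17); WM=10
i=4 t=15 v=2: → [15,27),[10,22),[5,17); WM=10
i=5 t=19 v=3: → [15,27),[10,22); WM=10
i=6 t=21 v=9: → [20,32),[15,27),[10,22); WM=10
i=7 t=29 v=3: → [25,37),[20,32); WM=26; [0,12) fires=13 [5,17) fires=27 [10,22) fires=26
i=8 t=29 v=9: → [25,37),[20,32); WM=26
i=9 t=30 v=2: → [30,42),[25,37),[20,32); WM=26
i=10 t=23 v=7: DROP (t<26-0); WM=26
i=11 t=32 v=1: → [30,42),[25,37); WM=29; [15,27) fires=14
i=12 t=35 v=4: → [35,47),[30,42),[25,37); WM=29
i=13 t=35 v=7: → [35,47),[30,42),[25,37); WM=29
i=14 t=36 v=9: → [35,47),[30,42),[25,37); WM=29
i=15 t=39 v=5: → [35,47),[30,42); WM=36; [20,32) fires=23
i=16 t=42 v=5: → [40,52),[35,47); WM=36
i=17 t=34 v=1: DROP (t<36-0); WM=36
i=18 t=45 v=4: → [45,57),[40,52),[35,47); WM=36
i=19 t=46 v=1: → [45,57),[40,52),[35,47); WM=43; [25,37) fires=35 [30,42) fires=28
i=20 t=44 v=2: → [40,52),[35,47); WM=43
i=21 t=42 v=6: DROP (t<43-0); WM=43

26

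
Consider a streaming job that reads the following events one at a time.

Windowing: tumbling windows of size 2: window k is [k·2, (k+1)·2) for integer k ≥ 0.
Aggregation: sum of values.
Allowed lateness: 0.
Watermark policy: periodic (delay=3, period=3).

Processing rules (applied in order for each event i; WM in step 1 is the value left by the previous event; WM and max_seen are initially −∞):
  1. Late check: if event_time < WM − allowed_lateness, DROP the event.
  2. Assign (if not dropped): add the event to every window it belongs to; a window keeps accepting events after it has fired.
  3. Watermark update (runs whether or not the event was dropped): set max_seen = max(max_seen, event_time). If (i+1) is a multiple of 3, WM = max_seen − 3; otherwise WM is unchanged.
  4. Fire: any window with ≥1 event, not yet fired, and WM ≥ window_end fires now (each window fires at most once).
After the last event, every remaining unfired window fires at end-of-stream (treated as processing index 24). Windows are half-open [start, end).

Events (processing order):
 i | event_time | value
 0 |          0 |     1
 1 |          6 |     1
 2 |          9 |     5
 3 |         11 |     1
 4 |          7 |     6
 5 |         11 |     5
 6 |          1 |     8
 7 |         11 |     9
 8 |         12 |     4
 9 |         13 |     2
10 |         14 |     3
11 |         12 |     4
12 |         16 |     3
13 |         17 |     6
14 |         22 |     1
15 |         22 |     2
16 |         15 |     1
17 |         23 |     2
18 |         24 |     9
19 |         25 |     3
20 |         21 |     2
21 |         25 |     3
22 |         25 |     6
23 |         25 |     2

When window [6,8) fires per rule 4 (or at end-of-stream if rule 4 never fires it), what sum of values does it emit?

i=0 t=0 v=1: → [0,2); WM=−∞
i=1 t=6 v=1: → [6,8); WM=−∞
i=2 t=9 v=5: → [8,10); WM=6; [0,2) fires=1
i=3 t=11 v=1: → [10,12); WM=6
i=4 t=7 v=6: → [6,8); WM=6
i=5 t=11 v=5: → [10,12); WM=8; [6,8) fires=7
i=6 t=1 v=8: DROP (t<8-0); WM=8
i=7 t=11 v=9: → [10,12); WM=8
i=8 t=12 v=4: → [12,14); WM=9
i=9 t=13 v=2: → [12,14); WM=9
i=10 t=14 v=3: → [14,16); WM=9
i=11 t=12 v=4: → [12,14); WM=11; [8,10) fires=5
i=12 t=16 v=3: → [16,18); WM=11
i=13 t=17 v=6: → [16,18); WM=11
i=14 t=22 v=1: → [22,24); WM=19; [10,12) fires=15 [12,14) fires=10 [14,16) fires=3 [16,18) fires=9
i=15 t=22 v=2: → [22,24); WM=19
i=16 t=15 v=1: DROP (t<19-0); WM=19
i=17 t=23 v=2: → [22,24); WM=20
i=18 t=24 v=9: → [24,26); WM=20
i=19 t=25 v=3: → [24,26); WM=20
i=20 t=21 v=2: → [20,22); WM=22; [20,22) fires=2
i=21 t=25 v=3: → [24,26); WM=22
i=22 t=25 v=6: → [24,26); WM=22
i=23 t=25 v=2: → [24,26); WM=22

7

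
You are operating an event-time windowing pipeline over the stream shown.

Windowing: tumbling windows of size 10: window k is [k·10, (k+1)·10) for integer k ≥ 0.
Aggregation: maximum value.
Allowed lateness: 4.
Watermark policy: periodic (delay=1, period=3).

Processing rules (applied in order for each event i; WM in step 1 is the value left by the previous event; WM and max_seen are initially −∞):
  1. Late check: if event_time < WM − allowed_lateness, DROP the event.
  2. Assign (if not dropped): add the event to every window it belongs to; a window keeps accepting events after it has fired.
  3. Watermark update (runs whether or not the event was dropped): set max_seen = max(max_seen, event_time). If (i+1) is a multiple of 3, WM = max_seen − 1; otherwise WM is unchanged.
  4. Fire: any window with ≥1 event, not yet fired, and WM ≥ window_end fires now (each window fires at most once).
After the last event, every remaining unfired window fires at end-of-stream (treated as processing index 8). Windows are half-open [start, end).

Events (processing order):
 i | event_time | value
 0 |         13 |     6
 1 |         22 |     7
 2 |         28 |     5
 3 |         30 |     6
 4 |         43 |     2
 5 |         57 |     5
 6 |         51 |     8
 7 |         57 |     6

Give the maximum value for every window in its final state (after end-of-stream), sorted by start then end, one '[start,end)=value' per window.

i=0 t=13 v=6: → [10,20); WM=−∞
i=1 t=22 v=7: → [20,30); WM=−∞
i=2 t=28 v=5: → [20,30); WM=27; [10,20) fires=6
i=3 t=30 v=6: → [30,40); WM=27
i=4 t=43 v=2: → [40,50); WM=27
i=5 t=57 v=5: → [50,60); WM=56; [20,30) fires=7 [30,40) fires=6 [40,50) fires=2
i=6 t=51 v=8: DROP (t<56-4); WM=56
i=7 t=57 v=6: → [50,60); WM=56

[10,20)=6 [20,30)=7 [30,40)=6 [40,50)=2 [50,60)=6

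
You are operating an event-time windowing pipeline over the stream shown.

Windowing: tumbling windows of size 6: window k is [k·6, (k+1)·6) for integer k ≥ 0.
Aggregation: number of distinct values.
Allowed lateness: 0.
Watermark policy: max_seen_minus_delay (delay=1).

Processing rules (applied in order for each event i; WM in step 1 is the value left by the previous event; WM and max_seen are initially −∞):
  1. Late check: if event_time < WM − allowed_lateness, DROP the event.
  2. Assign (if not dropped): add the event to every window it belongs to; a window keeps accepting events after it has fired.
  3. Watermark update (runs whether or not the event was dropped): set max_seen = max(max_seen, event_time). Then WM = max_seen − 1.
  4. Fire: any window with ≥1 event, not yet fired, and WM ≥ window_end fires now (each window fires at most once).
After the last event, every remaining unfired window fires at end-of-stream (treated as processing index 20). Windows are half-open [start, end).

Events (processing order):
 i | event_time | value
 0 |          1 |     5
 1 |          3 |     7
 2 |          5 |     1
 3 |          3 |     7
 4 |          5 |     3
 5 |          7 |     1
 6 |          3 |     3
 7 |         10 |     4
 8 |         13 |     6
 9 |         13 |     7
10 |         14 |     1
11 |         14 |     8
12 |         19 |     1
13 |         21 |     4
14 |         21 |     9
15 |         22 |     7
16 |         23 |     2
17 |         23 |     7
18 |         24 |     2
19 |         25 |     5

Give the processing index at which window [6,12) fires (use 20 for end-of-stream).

8

i=0 t=1 v=5: → [0,6); WM=0
i=1 t=3 v=7: → [0,6); WM=2
i=2 t=5 v=1: → [0,6); WM=4
i=3 t=3 v=7: DROP (t<4-0); WM=4
i=4 t=5 v=3: → [0,6); WM=4
i=5 t=7 v=1: → [6,12); WM=6; [0,6) fires=4
i=6 t=3 v=3: DROP (t<6-0); WM=6
i=7 t=10 v=4: → [6,12); WM=9
i=8 t=13 v=6: → [12,18); WM=12; [6,12) fires=2
i=9 t=13 v=7: → [12,18); WM=12
i=10 t=14 v=1: → [12,18); WM=13
i=11 t=14 v=8: → [12,18); WM=13
i=12 t=19 v=1: → [18,24); WM=18; [12,18) fires=4
i=13 t=21 v=4: → [18,24); WM=20
i=14 t=21 v=9: → [18,24); WM=20
i=15 t=22 v=7: → [18,24); WM=21
i=16 t=23 v=2: → [18,24); WM=22
i=17 t=23 v=7: → [18,24); WM=22
i=18 t=24 v=2: → [24,30); WM=23
i=19 t=25 v=5: → [24,30); WM=24; [18,24) fires=5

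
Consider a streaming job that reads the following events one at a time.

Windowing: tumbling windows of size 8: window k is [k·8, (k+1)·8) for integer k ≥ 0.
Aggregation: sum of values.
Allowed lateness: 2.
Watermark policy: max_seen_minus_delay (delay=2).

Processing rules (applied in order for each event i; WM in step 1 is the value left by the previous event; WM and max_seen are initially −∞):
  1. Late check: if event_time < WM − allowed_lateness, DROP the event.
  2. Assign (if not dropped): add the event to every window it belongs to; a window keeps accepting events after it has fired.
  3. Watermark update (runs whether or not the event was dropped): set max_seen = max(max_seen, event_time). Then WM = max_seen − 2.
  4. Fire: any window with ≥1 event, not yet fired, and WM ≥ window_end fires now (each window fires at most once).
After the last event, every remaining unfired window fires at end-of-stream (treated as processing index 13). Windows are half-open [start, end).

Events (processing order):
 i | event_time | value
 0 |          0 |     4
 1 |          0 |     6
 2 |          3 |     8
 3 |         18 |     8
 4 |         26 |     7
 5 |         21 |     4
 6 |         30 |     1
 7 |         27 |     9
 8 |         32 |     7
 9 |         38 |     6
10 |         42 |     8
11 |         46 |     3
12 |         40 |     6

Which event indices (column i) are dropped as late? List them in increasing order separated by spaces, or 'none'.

5 12

i=0 t=0 v=4: → [0,8); WM=-2
i=1 t=0 v=6: → [0,8); WM=-2
i=2 t=3 v=8: → [0,8); WM=1
i=3 t=18 v=8: → [16,24); WM=16; [0,8) fires=18
i=4 t=26 v=7: → [24,32); WM=24; [16,24) fires=8
i=5 t=21 v=4: DROP (t<24-2); WM=24
i=6 t=30 v=1: → [24,32); WM=28
i=7 t=27 v=9: → [24,32); WM=28
i=8 t=32 v=7: → [32,40); WM=30
i=9 t=38 v=6: → [32,40); WM=36; [24,32) fires=17
i=10 t=42 v=8: → [40,48); WM=40; [32,40) fires=13
i=11 t=46 v=3: → [40,48); WM=44
i=12 t=40 v=6: DROP (t<44-2); WM=44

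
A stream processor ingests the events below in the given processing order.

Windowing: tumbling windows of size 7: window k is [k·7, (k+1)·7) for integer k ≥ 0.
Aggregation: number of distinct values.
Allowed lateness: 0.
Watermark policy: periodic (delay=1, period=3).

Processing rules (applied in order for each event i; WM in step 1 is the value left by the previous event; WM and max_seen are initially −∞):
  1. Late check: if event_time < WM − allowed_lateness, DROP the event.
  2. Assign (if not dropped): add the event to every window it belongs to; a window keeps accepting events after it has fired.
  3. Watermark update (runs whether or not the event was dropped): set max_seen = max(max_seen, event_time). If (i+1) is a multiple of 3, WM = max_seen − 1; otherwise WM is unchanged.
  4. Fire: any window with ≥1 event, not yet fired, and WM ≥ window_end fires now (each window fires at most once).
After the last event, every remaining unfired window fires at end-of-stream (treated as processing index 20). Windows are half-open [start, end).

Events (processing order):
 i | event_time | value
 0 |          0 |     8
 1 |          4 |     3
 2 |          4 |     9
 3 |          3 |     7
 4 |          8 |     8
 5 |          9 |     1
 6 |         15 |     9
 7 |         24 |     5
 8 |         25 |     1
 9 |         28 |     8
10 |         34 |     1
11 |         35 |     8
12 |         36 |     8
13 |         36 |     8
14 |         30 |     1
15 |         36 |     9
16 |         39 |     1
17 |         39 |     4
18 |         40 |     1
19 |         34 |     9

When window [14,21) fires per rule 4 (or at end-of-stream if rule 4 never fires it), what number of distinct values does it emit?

i=0 t=0 v=8: → [0,7); WM=−∞
i=1 t=4 v=3: → [0,7); WM=−∞
i=2 t=4 v=9: → [0,7); WM=3
i=3 t=3 v=7: → [0,7); WM=3
i=4 t=8 v=8: → [7,14); WM=3
i=5 t=9 v=1: → [7,14); WM=8; [0,7) fires=4
i=6 t=15 v=9: → [14,21); WM=8
i=7 t=24 v=5: → [21,28); WM=8
i=8 t=25 v=1: → [21,28); WM=24; [7,14) fires=2 [14,21) fires=1
i=9 t=28 v=8: → [28,35); WM=24
i=10 t=34 v=1: → [28,35); WM=24
i=11 t=35 v=8: → [35,42); WM=34; [21,28) fires=2
i=12 t=36 v=8: → [35,42); WM=34
i=13 t=36 v=8: → [35,42); WM=34
i=14 t=30 v=1: DROP (t<34-0); WM=35; [28,35) fires=2
i=15 t=36 v=9: → [35,42); WM=35
i=16 t=39 v=1: → [35,42); WM=35
i=17 t=39 v=4: → [35,42); WM=38
i=18 t=40 v=1: → [35,42); WM=38
i=19 t=34 v=9: DROP (t<38-0); WM=38

1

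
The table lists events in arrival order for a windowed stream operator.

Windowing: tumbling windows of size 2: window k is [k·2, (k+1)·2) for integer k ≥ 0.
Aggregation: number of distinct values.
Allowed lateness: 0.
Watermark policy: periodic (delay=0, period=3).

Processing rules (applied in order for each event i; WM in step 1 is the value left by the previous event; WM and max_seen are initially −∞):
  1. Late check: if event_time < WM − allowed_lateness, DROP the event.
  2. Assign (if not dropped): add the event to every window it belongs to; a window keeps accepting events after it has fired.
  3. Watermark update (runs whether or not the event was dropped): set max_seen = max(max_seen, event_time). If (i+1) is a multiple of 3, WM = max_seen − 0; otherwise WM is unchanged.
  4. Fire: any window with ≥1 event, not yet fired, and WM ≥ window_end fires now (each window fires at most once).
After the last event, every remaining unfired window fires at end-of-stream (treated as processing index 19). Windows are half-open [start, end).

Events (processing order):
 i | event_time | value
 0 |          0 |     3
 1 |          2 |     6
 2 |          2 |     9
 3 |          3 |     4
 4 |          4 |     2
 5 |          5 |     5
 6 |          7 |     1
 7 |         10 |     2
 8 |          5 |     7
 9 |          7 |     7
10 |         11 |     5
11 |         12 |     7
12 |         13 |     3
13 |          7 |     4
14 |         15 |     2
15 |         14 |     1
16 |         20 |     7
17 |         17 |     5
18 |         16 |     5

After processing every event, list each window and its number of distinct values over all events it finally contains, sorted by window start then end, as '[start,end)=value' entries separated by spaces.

i=0 t=0 v=3: → [0,2); WM=−∞
i=1 t=2 v=6: → [2,4); WM=−∞
i=2 t=2 v=9: → [2,4); WM=2; [0,2) fires=1
i=3 t=3 v=4: → [2,4); WM=2
i=4 t=4 v=2: → [4,6); WM=2
i=5 t=5 v=5: → [4,6); WM=5; [2,4) fires=3
i=6 t=7 v=1: → [6,8); WM=5
i=7 t=10 v=2: → [10,12); WM=5
i=8 t=5 v=7: → [4,6); WM=10; [4,6) fires=3 [6,8) fires=1
i=9 t=7 v=7: DROP (t<10-0); WM=10
i=10 t=11 v=5: → [10,12); WM=10
i=11 t=12 v=7: → [12,14); WM=12; [10,12) fires=2
i=12 t=13 v=3: → [12,14); WM=12
i=13 t=7 v=4: DROP (t<12-0); WM=12
i=14 t=15 v=2: → [14,16); WM=15; [12,14) fires=2
i=15 t=14 v=1: DROP (t<15-0); WM=15
i=16 t=20 v=7: → [20,22); WM=15
i=17 t=17 v=5: → [16,18); WM=20; [14,16) fires=1 [16,18) fires=1
i=18 t=16 v=5: DROP (t<20-0); WM=20

[0,2)=1 [2,4)=3 [4,6)=3 [6,8)=1 [10,12)=2 [12,14)=2 [14,16)=1 [16,18)=1 [20,22)=1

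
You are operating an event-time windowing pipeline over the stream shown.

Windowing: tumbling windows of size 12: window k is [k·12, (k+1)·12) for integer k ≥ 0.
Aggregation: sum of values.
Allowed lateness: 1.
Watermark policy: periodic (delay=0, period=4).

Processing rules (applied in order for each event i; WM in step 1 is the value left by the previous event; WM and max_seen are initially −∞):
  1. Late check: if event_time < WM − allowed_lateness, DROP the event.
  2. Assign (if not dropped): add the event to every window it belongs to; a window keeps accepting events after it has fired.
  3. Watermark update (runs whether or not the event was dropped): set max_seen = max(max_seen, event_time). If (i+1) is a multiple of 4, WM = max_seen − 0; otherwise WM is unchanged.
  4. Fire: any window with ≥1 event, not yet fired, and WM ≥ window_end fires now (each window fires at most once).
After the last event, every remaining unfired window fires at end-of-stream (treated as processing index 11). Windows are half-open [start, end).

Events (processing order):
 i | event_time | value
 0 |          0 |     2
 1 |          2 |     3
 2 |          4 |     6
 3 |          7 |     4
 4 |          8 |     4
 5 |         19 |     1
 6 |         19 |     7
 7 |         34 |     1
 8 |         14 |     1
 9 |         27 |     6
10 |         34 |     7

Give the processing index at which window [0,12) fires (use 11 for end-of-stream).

7

i=0 t=0 v=2: → [0,12); WM=−∞
i=1 t=2 v=3: → [0,12); WM=−∞
i=2 t=4 v=6: → [0,12); WM=−∞
i=3 t=7 v=4: → [0,12); WM=7
i=4 t=8 v=4: → [0,12); WM=7
i=5 t=19 v=1: → [12,24); WM=7
i=6 t=19 v=7: → [12,24); WM=7
i=7 t=34 v=1: → [24,36); WM=34; [0,12) fires=19 [12,24) fires=8
i=8 t=14 v=1: DROP (t<34-1); WM=34
i=9 t=27 v=6: DROP (t<34-1); WM=34
i=10 t=34 v=7: → [24,36); WM=34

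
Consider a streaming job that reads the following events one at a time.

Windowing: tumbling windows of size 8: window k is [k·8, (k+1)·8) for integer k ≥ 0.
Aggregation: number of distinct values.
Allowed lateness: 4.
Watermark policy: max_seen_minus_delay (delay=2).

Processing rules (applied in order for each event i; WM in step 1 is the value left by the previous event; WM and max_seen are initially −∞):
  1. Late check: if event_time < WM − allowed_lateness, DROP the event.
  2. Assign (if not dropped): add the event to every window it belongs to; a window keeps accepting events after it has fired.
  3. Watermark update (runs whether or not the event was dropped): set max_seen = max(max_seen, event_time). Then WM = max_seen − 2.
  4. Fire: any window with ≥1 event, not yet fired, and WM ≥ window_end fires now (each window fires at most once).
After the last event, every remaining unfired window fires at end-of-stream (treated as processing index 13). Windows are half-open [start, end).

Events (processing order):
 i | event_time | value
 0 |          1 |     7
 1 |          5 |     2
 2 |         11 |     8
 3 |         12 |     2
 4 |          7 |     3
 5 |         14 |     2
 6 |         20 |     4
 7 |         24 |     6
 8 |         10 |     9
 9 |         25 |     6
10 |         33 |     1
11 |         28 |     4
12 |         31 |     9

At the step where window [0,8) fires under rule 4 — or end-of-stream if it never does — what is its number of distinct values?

2

i=0 t=1 v=7: → [0,8); WM=-1
i=1 t=5 v=2: → [0,8); WM=3
i=2 t=11 v=8: → [8,16); WM=9; [0,8) fires=2
i=3 t=12 v=2: → [8,16); WM=10
i=4 t=7 v=3: → [0,8); WM=10
i=5 t=14 v=2: → [8,16); WM=12
i=6 t=20 v=4: → [16,24); WM=18; [8,16) fires=2
i=7 t=24 v=6: → [24,32); WM=22
i=8 t=10 v=9: DROP (t<22-4); WM=22
i=9 t=25 v=6: → [24,32); WM=23
i=10 t=33 v=1: → [32,40); WM=31; [16,24) fires=1
i=11 t=28 v=4: → [24,32); WM=31
i=12 t=31 v=9: → [24,32); WM=31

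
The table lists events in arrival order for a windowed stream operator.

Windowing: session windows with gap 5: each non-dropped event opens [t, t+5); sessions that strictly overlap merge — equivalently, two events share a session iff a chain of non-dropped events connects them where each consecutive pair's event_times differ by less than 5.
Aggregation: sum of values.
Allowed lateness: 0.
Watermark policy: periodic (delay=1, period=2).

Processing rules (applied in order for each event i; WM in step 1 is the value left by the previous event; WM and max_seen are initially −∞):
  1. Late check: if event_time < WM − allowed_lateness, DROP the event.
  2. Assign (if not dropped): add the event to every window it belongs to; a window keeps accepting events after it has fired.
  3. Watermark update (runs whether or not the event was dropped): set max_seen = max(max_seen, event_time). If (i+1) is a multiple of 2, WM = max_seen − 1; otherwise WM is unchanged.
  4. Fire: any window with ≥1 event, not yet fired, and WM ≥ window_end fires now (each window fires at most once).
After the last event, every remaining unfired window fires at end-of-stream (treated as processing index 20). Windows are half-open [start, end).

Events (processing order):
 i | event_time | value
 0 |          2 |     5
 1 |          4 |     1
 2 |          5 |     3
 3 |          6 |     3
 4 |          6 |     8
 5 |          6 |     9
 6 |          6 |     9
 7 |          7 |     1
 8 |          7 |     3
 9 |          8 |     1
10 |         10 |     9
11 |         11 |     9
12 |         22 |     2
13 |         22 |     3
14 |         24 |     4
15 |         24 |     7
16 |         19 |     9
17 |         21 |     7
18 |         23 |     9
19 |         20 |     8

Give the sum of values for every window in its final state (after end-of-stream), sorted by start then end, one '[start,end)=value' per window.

i=0 t=2 v=5: → [2,7); WM=−∞
i=1 t=4 v=1: → [2,9); WM=3
i=2 t=5 v=3: → [2,10); WM=3
i=3 t=6 v=3: → [2,11); WM=5
i=4 t=6 v=8: → [2,11); WM=5
i=5 t=6 v=9: → [2,11); WM=5
i=6 t=6 v=9: → [2,11); WM=5
i=7 t=7 v=1: → [2,12); WM=6
i=8 t=7 v=3: → [2,12); WM=6
i=9 t=8 v=1: → [2,13); WM=7
i=10 t=10 v=9: → [2,15); WM=7
i=11 t=11 v=9: → [2,16); WM=10
i=12 t=22 v=2: → [22,27); WM=10
i=13 t=22 v=3: → [22,27); WM=21
i=14 t=24 v=4: → [22,29); WM=21
i=15 t=24 v=7: → [22,29); WM=23
i=16 t=19 v=9: DROP (t<23-0); WM=23
i=17 t=21 v=7: DROP (t<23-0); WM=23
i=18 t=23 v=9: → [22,29); WM=23
i=19 t=20 v=8: DROP (t<23-0); WM=23

[2,16)=61 [22,29)=25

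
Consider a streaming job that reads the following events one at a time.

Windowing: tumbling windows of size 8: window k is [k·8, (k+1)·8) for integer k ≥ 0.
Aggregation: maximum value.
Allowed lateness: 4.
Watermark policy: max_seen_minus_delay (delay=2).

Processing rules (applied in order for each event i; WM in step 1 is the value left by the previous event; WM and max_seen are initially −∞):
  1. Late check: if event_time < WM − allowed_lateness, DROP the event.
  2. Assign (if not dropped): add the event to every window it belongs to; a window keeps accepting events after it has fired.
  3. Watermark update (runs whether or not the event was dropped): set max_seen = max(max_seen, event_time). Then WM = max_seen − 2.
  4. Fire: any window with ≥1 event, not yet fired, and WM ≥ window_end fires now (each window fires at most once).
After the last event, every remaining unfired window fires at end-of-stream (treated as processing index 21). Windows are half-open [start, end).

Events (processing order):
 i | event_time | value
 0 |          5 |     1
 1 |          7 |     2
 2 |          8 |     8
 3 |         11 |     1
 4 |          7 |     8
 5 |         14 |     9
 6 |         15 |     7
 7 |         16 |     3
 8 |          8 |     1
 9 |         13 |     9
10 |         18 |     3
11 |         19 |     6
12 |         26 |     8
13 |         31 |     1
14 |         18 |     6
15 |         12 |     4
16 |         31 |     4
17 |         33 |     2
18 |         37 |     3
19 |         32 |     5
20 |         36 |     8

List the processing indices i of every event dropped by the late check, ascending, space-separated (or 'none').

8 14 15

i=0 t=5 v=1: → [0,8); WM=3
i=1 t=7 v=2: → [0,8); WM=5
i=2 t=8 v=8: → [8,16); WM=6
i=3 t=11 v=1: → [8,16); WM=9; [0,8) fires=2
i=4 t=7 v=8: → [0,8); WM=9
i=5 t=14 v=9: → [8,16); WM=12
i=6 t=15 v=7: → [8,16); WM=13
i=7 t=16 v=3: → [16,24); WM=14
i=8 t=8 v=1: DROP (t<14-4); WM=14
i=9 t=13 v=9: → [8,16); WM=14
i=10 t=18 v=3: → [16,24); WM=16; [8,16) fires=9
i=11 t=19 v=6: → [16,24); WM=17
i=12 t=26 v=8: → [24,32); WM=24; [16,24) fires=6
i=13 t=31 v=1: → [24,32); WM=29
i=14 t=18 v=6: DROP (t<29-4); WM=29
i=15 t=12 v=4: DROP (t<29-4); WM=29
i=16 t=31 v=4: → [24,32); WM=29
i=17 t=33 v=2: → [32,40); WM=31
i=18 t=37 v=3: → [32,40); WM=35; [24,32) fires=8
i=19 t=32 v=5: → [32,40); WM=35
i=20 t=36 v=8: → [32,40); WM=35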